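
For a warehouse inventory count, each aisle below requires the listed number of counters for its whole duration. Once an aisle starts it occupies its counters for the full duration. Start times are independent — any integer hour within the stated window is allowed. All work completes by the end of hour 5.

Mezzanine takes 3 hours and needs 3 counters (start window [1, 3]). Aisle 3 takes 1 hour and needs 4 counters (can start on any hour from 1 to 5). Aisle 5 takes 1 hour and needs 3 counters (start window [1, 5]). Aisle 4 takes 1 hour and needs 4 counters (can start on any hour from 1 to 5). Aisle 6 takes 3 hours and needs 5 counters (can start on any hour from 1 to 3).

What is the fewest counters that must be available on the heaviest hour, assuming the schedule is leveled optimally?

8

Early-start (Mezzanine@1, Aisle 3@1, Aisle 5@1, Aisle 4@1, Aisle 6@1) gives peak 19: h1:19  h2:8  h3:8  h4:0  h5:0.
Shift Aisle 5→4, Aisle 4→2, Aisle 6→3.
Schedule Mezzanine@1, Aisle 3@1, Aisle 5@4, Aisle 4@2, Aisle 6@3: h1:7  h2:7  h3:8  h4:8  h5:5 — peak 8.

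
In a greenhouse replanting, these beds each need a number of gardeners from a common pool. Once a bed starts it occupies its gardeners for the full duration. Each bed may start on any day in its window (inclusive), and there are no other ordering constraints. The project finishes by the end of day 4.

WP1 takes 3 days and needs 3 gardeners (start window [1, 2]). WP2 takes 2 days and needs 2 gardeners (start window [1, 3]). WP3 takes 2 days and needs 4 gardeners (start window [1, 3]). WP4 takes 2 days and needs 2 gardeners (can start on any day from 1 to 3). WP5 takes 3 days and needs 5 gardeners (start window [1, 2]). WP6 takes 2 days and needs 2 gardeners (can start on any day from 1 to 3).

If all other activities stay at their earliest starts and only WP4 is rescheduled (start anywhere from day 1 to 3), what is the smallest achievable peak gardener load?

16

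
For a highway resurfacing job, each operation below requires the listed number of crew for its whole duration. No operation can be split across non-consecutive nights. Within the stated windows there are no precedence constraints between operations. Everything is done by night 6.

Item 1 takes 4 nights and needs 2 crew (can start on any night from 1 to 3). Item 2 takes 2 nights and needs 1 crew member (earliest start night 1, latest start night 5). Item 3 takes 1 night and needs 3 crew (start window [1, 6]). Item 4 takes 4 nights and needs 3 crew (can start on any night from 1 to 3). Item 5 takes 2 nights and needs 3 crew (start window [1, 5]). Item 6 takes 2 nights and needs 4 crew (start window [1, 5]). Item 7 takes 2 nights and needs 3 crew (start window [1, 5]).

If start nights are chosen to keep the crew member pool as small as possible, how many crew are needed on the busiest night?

Early-start (Item 1@1, Item 2@1, Item 3@1, Item 4@1, Item 5@1, Item 6@1, Item 7@1) gives peak 19: n1:19  n2:16  n3:5  n4:5  n5:0  n6:0.
Shift Item 2→4, Item 5→2, Item 6→5, Item 7→5.
Schedule Item 1@1, Item 2@4, Item 3@1, Item 4@1, Item 5@2, Item 6@5, Item 7@5: n1:8  n2:8  n3:8  n4:6  n5:8  n6:7 — peak 8.
Total crew member-nights = 45 over 6 nights ⇒ peak ≥ ⌈45/6⌉ = 8, so 8 is optimal.

8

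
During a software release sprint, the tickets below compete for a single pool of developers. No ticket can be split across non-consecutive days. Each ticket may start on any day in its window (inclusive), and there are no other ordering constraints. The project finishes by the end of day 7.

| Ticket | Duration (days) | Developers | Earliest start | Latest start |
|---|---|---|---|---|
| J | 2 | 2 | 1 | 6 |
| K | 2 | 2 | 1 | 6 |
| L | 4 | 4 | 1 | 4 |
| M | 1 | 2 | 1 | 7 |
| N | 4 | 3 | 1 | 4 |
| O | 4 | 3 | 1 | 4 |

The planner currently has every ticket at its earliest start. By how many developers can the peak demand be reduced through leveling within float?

6

Early-start peak: d1:16  d2:14  d3:10  d4:10  d5:0  d6:0  d7:0 ⇒ 16.
Leveled (J@1, K@1, L@1, M@1, N@3, O@3): d1:10  d2:8  d3:10  d4:10  d5:6  d6:6  d7:0 ⇒ 10.
Reduction 16 − 10 = 6.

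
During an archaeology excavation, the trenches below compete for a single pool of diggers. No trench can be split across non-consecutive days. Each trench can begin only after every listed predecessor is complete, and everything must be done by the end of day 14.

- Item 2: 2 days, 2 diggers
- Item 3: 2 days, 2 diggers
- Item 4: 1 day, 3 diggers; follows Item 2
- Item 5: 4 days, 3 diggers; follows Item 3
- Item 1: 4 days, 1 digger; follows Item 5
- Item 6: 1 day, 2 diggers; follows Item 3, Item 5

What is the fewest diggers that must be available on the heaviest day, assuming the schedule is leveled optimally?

3

Early-start (Item 2@1, Item 3@1, Item 4@3, Item 5@3, Item 1@7, Item 6@7) gives peak 6: d1:4  d2:4  d3:6  d4:3  d5:3  d6:3  d7:3  d8:1  d9:1  d10:1  d11:0  d12:0  d13:0  d14:0.
Shift Item 3→3, Item 4→5, Item 5→6, Item 1→10, Item 6→10.
Schedule Item 2@1, Item 3@3, Item 4@5, Item 5@6, Item 1@10, Item 6@10: d1:2  d2:2  d3:2  d4:2  d5:3  d6:3  d7:3  d8:3  d9:3  d10:3  d11:1  d12:1  d13:1  d14:0 — peak 3.
Total digger-days = 29 over 14 days ⇒ peak ≥ ⌈29/14⌉ = 3, so 3 is optimal.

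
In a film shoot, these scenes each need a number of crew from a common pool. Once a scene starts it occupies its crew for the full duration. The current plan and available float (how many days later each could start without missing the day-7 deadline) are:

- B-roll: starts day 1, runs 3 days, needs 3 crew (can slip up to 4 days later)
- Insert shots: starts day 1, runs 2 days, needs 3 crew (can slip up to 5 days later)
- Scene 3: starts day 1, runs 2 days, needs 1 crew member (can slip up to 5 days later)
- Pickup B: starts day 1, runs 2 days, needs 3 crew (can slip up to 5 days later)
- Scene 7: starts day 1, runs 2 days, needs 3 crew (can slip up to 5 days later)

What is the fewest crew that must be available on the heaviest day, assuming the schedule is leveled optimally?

6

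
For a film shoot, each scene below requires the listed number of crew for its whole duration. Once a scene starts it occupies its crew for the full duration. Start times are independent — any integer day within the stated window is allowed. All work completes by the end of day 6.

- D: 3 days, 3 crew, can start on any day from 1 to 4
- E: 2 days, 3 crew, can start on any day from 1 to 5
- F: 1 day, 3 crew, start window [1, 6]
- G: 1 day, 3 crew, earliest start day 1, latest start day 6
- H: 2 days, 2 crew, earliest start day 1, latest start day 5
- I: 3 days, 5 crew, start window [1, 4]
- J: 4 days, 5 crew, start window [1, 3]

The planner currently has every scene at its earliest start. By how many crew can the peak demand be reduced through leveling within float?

13

Early-start peak: d1:24  d2:18  d3:13  d4:5  d5:0  d6:0 ⇒ 24.
Leveled (D@1, E@1, F@1, G@2, H@1, I@4, J@3): d1:11  d2:11  d3:8  d4:10  d5:10  d6:10 ⇒ 11.
Reduction 24 − 11 = 13.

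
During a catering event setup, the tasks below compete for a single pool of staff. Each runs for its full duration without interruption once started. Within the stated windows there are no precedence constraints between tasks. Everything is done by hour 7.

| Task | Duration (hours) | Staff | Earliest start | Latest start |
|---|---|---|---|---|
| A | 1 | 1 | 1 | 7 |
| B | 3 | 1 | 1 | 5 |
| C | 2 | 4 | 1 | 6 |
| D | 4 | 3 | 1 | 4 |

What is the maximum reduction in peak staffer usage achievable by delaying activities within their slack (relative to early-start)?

Early-start peak: h1:9  h2:8  h3:4  h4:3  h5:0  h6:0  h7:0 ⇒ 9.
Leveled (A@1, B@1, C@6, D@2): h1:2  h2:4  h3:4  h4:3  h5:3  h6:4  h7:4 ⇒ 4.
Reduction 9 − 4 = 5.

5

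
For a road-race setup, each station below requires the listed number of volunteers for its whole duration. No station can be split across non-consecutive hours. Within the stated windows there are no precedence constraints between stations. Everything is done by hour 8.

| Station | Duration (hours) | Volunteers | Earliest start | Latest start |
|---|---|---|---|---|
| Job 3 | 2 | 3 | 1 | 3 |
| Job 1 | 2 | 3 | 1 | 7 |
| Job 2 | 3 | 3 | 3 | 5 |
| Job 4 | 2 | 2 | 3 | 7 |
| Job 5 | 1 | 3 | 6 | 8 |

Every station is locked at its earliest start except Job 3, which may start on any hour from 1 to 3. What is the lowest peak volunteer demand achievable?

Job 3@1: h1:6  h2:6  h3:5  h4:5  h5:3  h6:3  h7:0  h8:0 → peak 6
Job 3@2: h1:3  h2:6  h3:8  h4:5  h5:3  h6:3  h7:0  h8:0 → peak 8
Job 3@3: h1:3  h2:3  h3:8  h4:8  h5:3  h6:3  h7:0  h8:0 → peak 8
Best is Job 3@1, peak 6.

6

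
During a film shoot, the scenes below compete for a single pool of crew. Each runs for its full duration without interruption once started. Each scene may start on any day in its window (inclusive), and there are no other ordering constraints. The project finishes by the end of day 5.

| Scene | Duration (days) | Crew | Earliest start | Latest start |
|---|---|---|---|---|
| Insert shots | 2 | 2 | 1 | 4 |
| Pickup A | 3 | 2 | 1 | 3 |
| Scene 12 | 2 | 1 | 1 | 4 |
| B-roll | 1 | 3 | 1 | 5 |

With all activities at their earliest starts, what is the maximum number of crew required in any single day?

Early-start schedule: Insert shots@1, Pickup A@1, Scene 12@1, B-roll@1.
Load per day: day 1: 8, day 2: 5, day 3: 2, day 4: 0, day 5: 0.
Peak is 8.

8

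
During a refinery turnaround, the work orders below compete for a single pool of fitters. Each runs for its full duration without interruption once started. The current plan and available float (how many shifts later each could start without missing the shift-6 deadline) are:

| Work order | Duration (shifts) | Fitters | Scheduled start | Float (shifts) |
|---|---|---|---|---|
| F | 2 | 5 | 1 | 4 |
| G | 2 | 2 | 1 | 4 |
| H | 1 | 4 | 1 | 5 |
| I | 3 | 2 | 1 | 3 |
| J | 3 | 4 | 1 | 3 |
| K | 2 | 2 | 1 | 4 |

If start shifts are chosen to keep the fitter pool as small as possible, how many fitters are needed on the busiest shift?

Early-start (F@1, G@1, H@1, I@1, J@1, K@1) gives peak 19: s1:19  s2:15  s3:6  s4:0  s5:0  s6:0.
Shift H→3, I→3, J→4, K→3.
Schedule F@1, G@1, H@3, I@3, J@4, K@3: s1:7  s2:7  s3:8  s4:8  s5:6  s6:4 — peak 8.

8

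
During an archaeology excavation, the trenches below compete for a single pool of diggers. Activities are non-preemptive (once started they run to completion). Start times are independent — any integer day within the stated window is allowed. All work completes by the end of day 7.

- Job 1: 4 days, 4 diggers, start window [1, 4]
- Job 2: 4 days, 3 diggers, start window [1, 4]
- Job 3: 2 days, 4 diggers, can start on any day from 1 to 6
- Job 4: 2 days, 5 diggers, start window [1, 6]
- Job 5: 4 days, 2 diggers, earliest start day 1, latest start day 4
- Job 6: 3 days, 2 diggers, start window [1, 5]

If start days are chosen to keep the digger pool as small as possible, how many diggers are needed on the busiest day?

10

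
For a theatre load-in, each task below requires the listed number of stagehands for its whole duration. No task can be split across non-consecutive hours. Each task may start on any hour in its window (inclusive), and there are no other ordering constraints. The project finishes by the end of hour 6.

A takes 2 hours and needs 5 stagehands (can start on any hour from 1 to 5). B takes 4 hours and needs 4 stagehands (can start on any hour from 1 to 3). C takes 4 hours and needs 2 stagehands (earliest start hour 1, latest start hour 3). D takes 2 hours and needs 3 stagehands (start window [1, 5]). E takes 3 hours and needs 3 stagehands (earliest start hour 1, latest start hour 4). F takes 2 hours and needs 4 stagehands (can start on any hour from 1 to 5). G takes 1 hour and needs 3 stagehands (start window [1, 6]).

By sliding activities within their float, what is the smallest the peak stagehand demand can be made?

Early-start (A@1, B@1, C@1, D@1, E@1, F@1, G@1) gives peak 24: h1:24  h2:21  h3:9  h4:6  h5:0  h6:0.
Shift D→5, E→3, F→5, G→6.
Schedule A@1, B@1, C@1, D@5, E@3, F@5, G@6: h1:11  h2:11  h3:9  h4:9  h5:10  h6:10 — peak 11.

11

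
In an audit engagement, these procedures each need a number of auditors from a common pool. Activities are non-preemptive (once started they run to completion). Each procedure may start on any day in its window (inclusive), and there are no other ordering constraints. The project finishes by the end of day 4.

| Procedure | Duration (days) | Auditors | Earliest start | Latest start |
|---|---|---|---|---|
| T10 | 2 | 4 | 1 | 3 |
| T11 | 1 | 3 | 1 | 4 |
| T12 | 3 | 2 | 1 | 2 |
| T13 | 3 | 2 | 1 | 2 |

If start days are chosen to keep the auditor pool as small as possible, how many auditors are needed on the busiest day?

Early-start (T10@1, T11@1, T12@1, T13@1) gives peak 11: d1:11  d2:8  d3:4  d4:0.
Shift T12→2, T13→2.
Schedule T10@1, T11@1, T12@2, T13@2: d1:7  d2:8  d3:4  d4:4 — peak 8.

8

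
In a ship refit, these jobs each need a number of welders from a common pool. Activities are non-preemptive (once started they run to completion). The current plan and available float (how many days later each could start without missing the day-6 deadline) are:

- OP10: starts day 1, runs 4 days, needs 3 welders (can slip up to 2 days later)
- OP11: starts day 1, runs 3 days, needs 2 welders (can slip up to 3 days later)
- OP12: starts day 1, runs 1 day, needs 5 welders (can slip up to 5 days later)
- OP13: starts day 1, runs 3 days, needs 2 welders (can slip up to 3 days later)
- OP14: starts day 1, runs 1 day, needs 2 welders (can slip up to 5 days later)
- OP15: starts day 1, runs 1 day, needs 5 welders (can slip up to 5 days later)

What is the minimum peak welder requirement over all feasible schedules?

7

Early-start (OP10@1, OP11@1, OP12@1, OP13@1, OP14@1, OP15@1) gives peak 19: d1:19  d2:7  d3:7  d4:3  d5:0  d6:0.
Shift OP12→5, OP14→4, OP15→6.
Schedule OP10@1, OP11@1, OP12@5, OP13@1, OP14@4, OP15@6: d1:7  d2:7  d3:7  d4:5  d5:5  d6:5 — peak 7.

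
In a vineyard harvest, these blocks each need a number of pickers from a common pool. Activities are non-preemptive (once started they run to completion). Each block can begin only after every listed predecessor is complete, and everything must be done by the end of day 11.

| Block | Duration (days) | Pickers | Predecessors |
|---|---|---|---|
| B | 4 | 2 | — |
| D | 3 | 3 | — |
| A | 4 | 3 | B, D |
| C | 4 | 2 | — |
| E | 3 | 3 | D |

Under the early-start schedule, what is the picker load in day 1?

At early start, day 1 has: B, D, C.
Demand: 2 + 3 + 2 = 7.

7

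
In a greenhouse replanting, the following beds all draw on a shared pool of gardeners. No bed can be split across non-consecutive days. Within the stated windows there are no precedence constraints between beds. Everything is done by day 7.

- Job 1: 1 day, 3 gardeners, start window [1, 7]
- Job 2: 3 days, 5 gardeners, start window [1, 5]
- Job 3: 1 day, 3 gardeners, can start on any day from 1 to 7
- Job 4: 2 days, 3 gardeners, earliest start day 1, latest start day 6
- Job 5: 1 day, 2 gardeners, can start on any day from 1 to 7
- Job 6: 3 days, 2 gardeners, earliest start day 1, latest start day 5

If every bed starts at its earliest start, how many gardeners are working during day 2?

10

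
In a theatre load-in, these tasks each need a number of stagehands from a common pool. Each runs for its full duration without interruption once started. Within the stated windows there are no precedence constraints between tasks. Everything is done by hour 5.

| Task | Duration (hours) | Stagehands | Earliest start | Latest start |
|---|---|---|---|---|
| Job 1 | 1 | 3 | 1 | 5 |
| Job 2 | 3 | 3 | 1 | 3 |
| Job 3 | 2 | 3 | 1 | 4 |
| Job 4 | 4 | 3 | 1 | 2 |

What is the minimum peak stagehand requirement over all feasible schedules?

Early-start (Job 1@1, Job 2@1, Job 3@1, Job 4@1) gives peak 12: h1:12  h2:9  h3:6  h4:3  h5:0.
Shift Job 3→4, Job 4→2.
Schedule Job 1@1, Job 2@1, Job 3@4, Job 4@2: h1:6  h2:6  h3:6  h4:6  h5:6 — peak 6.
Total stagehand-hours = 30 over 5 hours ⇒ peak ≥ ⌈30/5⌉ = 6, so 6 is optimal.

6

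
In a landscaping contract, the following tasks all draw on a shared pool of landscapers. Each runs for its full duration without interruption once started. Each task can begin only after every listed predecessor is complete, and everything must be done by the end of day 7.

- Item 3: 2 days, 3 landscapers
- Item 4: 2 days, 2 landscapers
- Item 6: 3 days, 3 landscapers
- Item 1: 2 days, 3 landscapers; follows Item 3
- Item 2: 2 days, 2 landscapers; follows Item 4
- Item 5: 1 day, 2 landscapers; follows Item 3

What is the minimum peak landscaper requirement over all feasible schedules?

5

Early-start (Item 3@1, Item 4@1, Item 6@1, Item 1@3, Item 2@3, Item 5@3) gives peak 10: d1:8  d2:8  d3:10  d4:5  d5:0  d6:0  d7:0.
Shift Item 6→3, Item 1→6, Item 5→5.
Schedule Item 3@1, Item 4@1, Item 6@3, Item 1@6, Item 2@3, Item 5@5: d1:5  d2:5  d3:5  d4:5  d5:5  d6:3  d7:3 — peak 5.
Total landscaper-days = 31 over 7 days ⇒ peak ≥ ⌈31/7⌉ = 5, so 5 is optimal.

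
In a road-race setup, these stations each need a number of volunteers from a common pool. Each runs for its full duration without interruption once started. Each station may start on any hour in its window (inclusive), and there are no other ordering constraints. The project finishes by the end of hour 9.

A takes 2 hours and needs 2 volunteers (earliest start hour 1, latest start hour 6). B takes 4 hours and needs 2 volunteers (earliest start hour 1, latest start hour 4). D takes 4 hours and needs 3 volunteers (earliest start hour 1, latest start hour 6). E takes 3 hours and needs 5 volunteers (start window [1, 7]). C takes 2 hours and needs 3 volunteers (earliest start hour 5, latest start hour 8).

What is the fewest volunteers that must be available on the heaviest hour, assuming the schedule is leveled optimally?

Early-start (A@1, B@1, D@1, E@1, C@5) gives peak 12: h1:12  h2:12  h3:10  h4:5  h5:3  h6:3  h7:0  h8:0  h9:0.
Shift B→3, E→7.
Schedule A@1, B@3, D@1, E@7, C@5: h1:5  h2:5  h3:5  h4:5  h5:5  h6:5  h7:5  h8:5  h9:5 — peak 5.
Total volunteer-hours = 45 over 9 hours ⇒ peak ≥ ⌈45/9⌉ = 5, so 5 is optimal.

5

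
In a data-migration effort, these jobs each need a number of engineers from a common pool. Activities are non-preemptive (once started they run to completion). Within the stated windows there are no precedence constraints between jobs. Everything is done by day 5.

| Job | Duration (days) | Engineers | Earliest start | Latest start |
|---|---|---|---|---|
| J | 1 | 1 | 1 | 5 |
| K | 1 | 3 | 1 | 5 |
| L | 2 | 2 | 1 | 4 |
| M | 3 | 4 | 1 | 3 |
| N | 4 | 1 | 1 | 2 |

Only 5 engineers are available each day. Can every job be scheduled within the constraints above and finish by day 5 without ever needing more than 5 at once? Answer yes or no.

Schedule J@2, K@1, L@1, M@3, N@2: d1:5  d2:4  d3:5  d4:5  d5:5 — peak 5 ≤ 5.

yes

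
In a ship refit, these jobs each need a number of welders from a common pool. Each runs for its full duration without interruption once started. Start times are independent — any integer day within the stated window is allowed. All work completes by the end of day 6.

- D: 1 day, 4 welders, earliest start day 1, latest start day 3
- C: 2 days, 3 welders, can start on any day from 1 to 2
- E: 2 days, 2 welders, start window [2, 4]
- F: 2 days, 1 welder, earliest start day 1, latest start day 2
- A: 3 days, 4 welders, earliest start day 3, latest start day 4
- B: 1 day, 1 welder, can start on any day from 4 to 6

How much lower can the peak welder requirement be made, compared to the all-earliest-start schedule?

2

Early-start peak: d1:8  d2:6  d3:6  d4:5  d5:4  d6:0 ⇒ 8.
Leveled (D@1, C@2, E@2, F@1, A@4, B@4): d1:5  d2:6  d3:5  d4:5  d5:4  d6:4 ⇒ 6.
Reduction 8 − 6 = 2.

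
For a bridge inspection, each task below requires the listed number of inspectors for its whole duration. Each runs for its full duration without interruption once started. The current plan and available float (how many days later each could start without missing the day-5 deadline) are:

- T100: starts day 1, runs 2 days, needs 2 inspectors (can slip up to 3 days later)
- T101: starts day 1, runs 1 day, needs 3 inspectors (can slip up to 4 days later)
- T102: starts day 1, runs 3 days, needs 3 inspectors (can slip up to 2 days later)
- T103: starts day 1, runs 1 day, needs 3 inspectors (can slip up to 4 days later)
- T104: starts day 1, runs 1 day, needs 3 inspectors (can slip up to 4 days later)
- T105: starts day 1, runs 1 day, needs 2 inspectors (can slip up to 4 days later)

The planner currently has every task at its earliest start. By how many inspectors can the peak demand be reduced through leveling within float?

10

Early-start peak: d1:16  d2:5  d3:3  d4:0  d5:0 ⇒ 16.
Leveled (T100@1, T101@1, T102@2, T103@3, T104@4, T105@5): d1:5  d2:5  d3:6  d4:6  d5:2 ⇒ 6.
Reduction 16 − 6 = 10.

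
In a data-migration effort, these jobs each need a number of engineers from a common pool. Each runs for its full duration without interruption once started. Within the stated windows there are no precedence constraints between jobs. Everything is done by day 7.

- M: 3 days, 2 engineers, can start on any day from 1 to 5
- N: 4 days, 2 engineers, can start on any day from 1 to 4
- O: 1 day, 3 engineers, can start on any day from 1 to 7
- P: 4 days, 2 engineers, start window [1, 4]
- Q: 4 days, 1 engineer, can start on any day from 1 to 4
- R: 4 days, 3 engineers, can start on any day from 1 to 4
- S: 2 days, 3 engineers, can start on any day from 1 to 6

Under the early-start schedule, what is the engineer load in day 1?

At early start, day 1 has: M, N, O, P, Q, R, S.
Demand: 2 + 2 + 3 + 2 + 1 + 3 + 3 = 16.

16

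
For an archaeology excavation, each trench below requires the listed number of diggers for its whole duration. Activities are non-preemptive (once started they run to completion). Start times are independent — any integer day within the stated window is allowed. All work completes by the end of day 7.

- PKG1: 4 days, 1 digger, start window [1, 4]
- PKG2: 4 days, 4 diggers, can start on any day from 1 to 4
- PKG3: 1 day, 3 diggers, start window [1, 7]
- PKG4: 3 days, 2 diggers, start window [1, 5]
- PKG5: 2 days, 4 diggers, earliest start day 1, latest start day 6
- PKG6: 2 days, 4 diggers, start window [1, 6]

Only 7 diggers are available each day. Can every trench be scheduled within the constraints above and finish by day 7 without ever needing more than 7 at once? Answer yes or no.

no

The minimum achievable peak is 8; 7 < 8, so no feasible schedule stays within the cap.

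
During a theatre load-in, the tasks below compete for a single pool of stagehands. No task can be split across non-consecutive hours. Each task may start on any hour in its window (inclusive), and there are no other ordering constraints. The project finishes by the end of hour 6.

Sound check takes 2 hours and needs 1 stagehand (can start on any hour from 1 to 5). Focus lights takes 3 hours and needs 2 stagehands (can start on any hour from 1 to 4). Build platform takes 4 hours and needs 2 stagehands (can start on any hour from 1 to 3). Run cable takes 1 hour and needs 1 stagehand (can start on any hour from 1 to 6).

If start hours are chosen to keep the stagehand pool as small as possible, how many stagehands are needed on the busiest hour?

Early-start (Sound check@1, Focus lights@1, Build platform@1, Run cable@1) gives peak 6: h1:6  h2:5  h3:4  h4:2  h5:0  h6:0.
Shift Build platform→3.
Schedule Sound check@1, Focus lights@1, Build platform@3, Run cable@1: h1:4  h2:3  h3:4  h4:2  h5:2  h6:2 — peak 4.

4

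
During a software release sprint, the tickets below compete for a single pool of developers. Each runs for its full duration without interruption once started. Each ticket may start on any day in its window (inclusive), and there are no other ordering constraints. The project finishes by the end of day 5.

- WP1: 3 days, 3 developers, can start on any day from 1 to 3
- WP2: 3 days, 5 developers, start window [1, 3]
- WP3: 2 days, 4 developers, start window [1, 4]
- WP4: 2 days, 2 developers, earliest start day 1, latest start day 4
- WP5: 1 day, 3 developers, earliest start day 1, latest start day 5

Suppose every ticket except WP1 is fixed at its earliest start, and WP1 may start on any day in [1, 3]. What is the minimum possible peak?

14

WP1@1: d1:17  d2:14  d3:8  d4:0  d5:0 → peak 17
WP1@2: d1:14  d2:14  d3:8  d4:3  d5:0 → peak 14
WP1@3: d1:14  d2:11  d3:8  d4:3  d5:3 → peak 14
Best is WP1@2, peak 14.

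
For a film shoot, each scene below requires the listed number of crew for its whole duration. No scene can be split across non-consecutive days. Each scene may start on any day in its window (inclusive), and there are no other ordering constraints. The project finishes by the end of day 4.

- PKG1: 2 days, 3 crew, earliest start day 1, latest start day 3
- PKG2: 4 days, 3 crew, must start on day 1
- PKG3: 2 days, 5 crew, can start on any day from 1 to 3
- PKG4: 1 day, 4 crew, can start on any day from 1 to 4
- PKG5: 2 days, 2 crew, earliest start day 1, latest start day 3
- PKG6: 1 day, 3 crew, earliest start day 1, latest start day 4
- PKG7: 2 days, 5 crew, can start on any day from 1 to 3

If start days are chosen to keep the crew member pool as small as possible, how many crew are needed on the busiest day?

13

Early-start (PKG1@1, PKG2@1, PKG3@1, PKG4@1, PKG5@1, PKG6@1, PKG7@1) gives peak 25: d1:25  d2:18  d3:3  d4:3.
Shift PKG4→3, PKG6→4, PKG7→3.
Schedule PKG1@1, PKG2@1, PKG3@1, PKG4@3, PKG5@1, PKG6@4, PKG7@3: d1:13  d2:13  d3:12  d4:11 — peak 13.
Total crew member-days = 49 over 4 days ⇒ peak ≥ ⌈49/4⌉ = 13, so 13 is optimal.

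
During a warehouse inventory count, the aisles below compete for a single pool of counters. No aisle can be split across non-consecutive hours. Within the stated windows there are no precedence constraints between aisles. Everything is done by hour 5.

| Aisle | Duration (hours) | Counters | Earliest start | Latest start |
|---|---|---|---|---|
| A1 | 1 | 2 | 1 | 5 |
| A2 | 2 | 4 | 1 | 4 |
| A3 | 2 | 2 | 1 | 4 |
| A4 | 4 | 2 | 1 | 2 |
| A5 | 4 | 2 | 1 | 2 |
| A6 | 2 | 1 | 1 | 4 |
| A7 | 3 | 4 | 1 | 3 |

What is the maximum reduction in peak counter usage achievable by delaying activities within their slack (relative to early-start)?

Early-start peak: h1:17  h2:15  h3:8  h4:4  h5:0 ⇒ 17.
Leveled (A1@1, A2@1, A3@1, A4@1, A5@2, A6@3, A7@3): h1:10  h2:10  h3:9  h4:9  h5:6 ⇒ 10.
Reduction 17 − 10 = 7.

7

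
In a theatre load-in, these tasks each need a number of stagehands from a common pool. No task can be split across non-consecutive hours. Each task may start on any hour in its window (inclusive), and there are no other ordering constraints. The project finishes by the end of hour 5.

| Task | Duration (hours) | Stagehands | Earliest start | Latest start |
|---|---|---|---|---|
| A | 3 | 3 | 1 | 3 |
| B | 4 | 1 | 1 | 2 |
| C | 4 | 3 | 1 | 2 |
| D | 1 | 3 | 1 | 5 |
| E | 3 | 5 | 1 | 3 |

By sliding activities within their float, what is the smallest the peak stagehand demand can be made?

Early-start (A@1, B@1, C@1, D@1, E@1) gives peak 15: h1:15  h2:12  h3:12  h4:4  h5:0.
Shift E→2.
Schedule A@1, B@1, C@1, D@1, E@2: h1:10  h2:12  h3:12  h4:9  h5:0 — peak 12.

12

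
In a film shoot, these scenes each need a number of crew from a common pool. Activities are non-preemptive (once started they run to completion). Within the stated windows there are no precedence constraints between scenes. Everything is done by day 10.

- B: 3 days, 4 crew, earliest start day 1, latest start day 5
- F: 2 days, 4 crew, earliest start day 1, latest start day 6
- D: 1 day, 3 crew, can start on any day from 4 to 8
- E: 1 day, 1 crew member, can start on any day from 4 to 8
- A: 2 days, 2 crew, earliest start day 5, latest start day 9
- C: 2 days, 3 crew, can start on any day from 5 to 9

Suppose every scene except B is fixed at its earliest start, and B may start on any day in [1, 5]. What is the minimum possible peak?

B@1: d1:8  d2:8  d3:4  d4:4  d5:5  d6:5  d7:0  d8:0  d9:0  d10:0 → peak 8
B@2: d1:4  d2:8  d3:4  d4:8  d5:5  d6:5  d7:0  d8:0  d9:0  d10:0 → peak 8
B@3: d1:4  d2:4  d3:4  d4:8  d5:9  d6:5  d7:0  d8:0  d9:0  d10:0 → peak 9
B@4: d1:4  d2:4  d3:0  d4:8  d5:9  d6:9  d7:0  d8:0  d9:0  d10:0 → peak 9
B@5: d1:4  d2:4  d3:0  d4:4  d5:9  d6:9  d7:4  d8:0  d9:0  d10:0 → peak 9
Best is B@1, peak 8.

8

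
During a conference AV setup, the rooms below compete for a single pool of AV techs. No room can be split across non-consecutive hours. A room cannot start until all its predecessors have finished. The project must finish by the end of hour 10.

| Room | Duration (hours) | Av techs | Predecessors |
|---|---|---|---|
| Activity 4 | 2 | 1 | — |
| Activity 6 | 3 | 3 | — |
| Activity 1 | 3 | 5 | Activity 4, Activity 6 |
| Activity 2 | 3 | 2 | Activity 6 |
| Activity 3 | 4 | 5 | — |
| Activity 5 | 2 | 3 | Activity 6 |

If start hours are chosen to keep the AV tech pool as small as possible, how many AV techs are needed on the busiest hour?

Early-start (Activity 4@1, Activity 6@1, Activity 1@4, Activity 2@4, Activity 3@1, Activity 5@4) gives peak 15: h1:9  h2:9  h3:8  h4:15  h5:10  h6:7  h7:0  h8:0  h9:0  h10:0.
Shift Activity 3→7, Activity 5→7.
Schedule Activity 4@1, Activity 6@1, Activity 1@4, Activity 2@4, Activity 3@7, Activity 5@7: h1:4  h2:4  h3:3  h4:7  h5:7  h6:7  h7:8  h8:8  h9:5  h10:5 — peak 8.

8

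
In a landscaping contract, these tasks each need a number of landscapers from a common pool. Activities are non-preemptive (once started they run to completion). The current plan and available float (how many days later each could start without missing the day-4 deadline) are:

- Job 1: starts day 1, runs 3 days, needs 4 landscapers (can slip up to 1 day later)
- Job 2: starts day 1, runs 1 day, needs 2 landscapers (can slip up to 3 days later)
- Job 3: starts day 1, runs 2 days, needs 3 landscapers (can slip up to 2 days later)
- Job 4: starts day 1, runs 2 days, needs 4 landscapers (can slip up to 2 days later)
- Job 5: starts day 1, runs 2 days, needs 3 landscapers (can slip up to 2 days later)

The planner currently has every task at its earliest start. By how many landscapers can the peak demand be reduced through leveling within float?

6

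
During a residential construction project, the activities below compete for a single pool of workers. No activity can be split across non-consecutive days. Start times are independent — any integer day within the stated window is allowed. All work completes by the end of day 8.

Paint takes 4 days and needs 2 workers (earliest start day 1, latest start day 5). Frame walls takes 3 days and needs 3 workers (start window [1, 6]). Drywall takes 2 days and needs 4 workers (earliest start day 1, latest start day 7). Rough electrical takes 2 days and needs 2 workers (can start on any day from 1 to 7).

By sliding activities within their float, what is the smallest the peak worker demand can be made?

5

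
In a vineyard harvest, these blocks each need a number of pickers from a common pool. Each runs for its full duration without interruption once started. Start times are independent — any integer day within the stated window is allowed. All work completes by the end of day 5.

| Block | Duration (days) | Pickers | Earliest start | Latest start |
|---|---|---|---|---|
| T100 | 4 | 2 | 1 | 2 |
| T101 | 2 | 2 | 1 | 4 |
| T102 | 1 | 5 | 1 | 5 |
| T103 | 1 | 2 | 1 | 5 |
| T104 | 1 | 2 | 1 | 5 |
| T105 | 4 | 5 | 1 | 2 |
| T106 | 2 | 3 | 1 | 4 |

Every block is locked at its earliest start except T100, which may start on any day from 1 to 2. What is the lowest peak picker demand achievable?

T100@1: d1:21  d2:12  d3:7  d4:7  d5:0 → peak 21
T100@2: d1:19  d2:12  d3:7  d4:7  d5:2 → peak 19
Best is T100@2, peak 19.

19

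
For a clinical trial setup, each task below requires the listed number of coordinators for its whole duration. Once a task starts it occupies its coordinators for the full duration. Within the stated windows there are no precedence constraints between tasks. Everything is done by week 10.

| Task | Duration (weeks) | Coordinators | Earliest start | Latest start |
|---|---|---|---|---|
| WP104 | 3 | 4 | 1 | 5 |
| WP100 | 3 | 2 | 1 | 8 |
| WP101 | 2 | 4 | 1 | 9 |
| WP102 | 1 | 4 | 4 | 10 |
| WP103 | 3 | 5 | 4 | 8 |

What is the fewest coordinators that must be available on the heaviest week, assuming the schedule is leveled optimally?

6

Early-start (WP104@1, WP100@1, WP101@1, WP102@4, WP103@4) gives peak 10: w1:10  w2:10  w3:6  w4:9  w5:5  w6:5  w7:0  w8:0  w9:0  w10:0.
Shift WP101→4, WP102→6, WP103→7.
Schedule WP104@1, WP100@1, WP101@4, WP102@6, WP103@7: w1:6  w2:6  w3:6  w4:4  w5:4  w6:4  w7:5  w8:5  w9:5  w10:0 — peak 6.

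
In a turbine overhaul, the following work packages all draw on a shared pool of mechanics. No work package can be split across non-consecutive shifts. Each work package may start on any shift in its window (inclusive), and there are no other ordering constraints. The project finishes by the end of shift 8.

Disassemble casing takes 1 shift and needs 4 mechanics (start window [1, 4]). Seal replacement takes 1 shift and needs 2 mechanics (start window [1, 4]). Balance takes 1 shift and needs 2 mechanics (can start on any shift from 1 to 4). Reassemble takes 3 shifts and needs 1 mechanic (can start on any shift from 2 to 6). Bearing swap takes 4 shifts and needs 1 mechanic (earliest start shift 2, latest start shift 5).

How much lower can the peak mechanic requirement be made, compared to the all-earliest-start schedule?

4

Early-start peak: s1:8  s2:2  s3:2  s4:2  s5:1  s6:0  s7:0  s8:0 ⇒ 8.
Leveled (Disassemble casing@1, Seal replacement@2, Balance@2, Reassemble@3, Bearing swap@3): s1:4  s2:4  s3:2  s4:2  s5:2  s6:1  s7:0  s8:0 ⇒ 4.
Reduction 8 − 4 = 4.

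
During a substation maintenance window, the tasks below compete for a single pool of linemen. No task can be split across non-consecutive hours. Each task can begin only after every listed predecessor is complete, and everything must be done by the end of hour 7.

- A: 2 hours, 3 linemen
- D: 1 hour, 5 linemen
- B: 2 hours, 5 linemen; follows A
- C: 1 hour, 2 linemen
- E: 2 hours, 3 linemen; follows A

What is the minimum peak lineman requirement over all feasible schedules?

Early-start (A@1, D@1, B@3, C@1, E@3) gives peak 10: h1:10  h2:3  h3:8  h4:8  h5:0  h6:0  h7:0.
Shift D→3, B→4, E→6.
Schedule A@1, D@3, B@4, C@1, E@6: h1:5  h2:3  h3:5  h4:5  h5:5  h6:3  h7:3 — peak 5.
Total lineman-hours = 29 over 7 hours ⇒ peak ≥ ⌈29/7⌉ = 5, so 5 is optimal.

5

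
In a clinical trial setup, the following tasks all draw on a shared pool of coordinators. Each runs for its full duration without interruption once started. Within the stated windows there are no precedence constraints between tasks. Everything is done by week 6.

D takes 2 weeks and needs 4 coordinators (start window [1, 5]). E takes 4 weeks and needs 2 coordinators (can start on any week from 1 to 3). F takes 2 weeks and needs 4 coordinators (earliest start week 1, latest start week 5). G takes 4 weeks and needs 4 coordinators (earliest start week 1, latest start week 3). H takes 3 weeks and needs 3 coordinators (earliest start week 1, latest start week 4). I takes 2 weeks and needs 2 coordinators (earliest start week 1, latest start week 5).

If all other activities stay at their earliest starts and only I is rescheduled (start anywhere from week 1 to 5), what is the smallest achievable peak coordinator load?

I@1: w1:19  w2:19  w3:9  w4:6  w5:0  w6:0 → peak 19
I@2: w1:17  w2:19  w3:11  w4:6  w5:0  w6:0 → peak 19
I@3: w1:17  w2:17  w3:11  w4:8  w5:0  w6:0 → peak 17
I@4: w1:17  w2:17  w3:9  w4:8  w5:2  w6:0 → peak 17
I@5: w1:17  w2:17  w3:9  w4:6  w5:2  w6:2 → peak 17
Best is I@3, peak 17.

17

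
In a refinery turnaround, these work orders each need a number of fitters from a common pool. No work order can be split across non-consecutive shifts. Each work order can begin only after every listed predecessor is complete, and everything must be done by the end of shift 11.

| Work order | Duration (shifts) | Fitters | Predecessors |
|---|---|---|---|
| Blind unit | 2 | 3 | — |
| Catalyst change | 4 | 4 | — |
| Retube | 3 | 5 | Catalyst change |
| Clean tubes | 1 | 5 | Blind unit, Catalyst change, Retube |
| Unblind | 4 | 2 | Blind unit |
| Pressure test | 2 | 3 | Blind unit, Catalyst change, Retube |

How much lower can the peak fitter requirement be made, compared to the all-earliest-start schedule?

1

Early-start peak: s1:7  s2:7  s3:6  s4:6  s5:7  s6:7  s7:5  s8:8  s9:3  s10:0  s11:0 ⇒ 8.
Leveled (Blind unit@1, Catalyst change@1, Retube@5, Clean tubes@8, Unblind@3, Pressure test@9): s1:7  s2:7  s3:6  s4:6  s5:7  s6:7  s7:5  s8:5  s9:3  s10:3  s11:0 ⇒ 7.
Reduction 8 − 7 = 1.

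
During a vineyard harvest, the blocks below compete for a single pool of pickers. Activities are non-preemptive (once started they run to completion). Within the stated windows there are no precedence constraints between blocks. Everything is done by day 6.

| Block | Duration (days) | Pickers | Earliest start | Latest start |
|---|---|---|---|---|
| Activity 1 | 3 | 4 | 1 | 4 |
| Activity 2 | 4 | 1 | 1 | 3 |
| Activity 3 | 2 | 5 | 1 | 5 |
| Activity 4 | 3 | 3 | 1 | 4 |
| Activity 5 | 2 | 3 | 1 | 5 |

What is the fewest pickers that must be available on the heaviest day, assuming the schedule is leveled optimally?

Early-start (Activity 1@1, Activity 2@1, Activity 3@1, Activity 4@1, Activity 5@1) gives peak 16: d1:16  d2:16  d3:8  d4:1  d5:0  d6:0.
Shift Activity 3→4, Activity 5→5.
Schedule Activity 1@1, Activity 2@1, Activity 3@4, Activity 4@1, Activity 5@5: d1:8  d2:8  d3:8  d4:6  d5:8  d6:3 — peak 8.

8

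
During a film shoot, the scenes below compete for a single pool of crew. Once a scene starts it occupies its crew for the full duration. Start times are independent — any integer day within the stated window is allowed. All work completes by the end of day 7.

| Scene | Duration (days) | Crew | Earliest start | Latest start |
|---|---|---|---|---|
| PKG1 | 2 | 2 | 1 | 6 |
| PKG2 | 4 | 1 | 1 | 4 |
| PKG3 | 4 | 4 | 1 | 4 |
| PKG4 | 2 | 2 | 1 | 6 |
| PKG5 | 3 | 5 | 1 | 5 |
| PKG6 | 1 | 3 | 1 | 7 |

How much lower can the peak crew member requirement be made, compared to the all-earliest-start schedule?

10

Early-start peak: d1:17  d2:14  d3:10  d4:5  d5:0  d6:0  d7:0 ⇒ 17.
Leveled (PKG1@1, PKG2@3, PKG3@4, PKG4@4, PKG5@1, PKG6@7): d1:7  d2:7  d3:6  d4:7  d5:7  d6:5  d7:7 ⇒ 7.
Reduction 17 − 7 = 10.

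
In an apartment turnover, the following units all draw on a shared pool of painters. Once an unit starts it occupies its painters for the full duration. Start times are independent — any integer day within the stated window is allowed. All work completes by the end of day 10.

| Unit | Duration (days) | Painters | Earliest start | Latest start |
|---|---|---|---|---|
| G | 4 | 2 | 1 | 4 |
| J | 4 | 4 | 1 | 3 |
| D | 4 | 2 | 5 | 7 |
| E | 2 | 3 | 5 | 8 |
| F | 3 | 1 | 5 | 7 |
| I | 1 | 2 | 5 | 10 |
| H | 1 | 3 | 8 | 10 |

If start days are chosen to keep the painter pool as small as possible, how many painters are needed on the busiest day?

6

Early-start (G@1, J@1, D@5, E@5, F@5, I@5, H@8) gives peak 8: d1:6  d2:6  d3:6  d4:6  d5:8  d6:6  d7:3  d8:5  d9:0  d10:0.
Shift I→7.
Schedule G@1, J@1, D@5, E@5, F@5, I@7, H@8: d1:6  d2:6  d3:6  d4:6  d5:6  d6:6  d7:5  d8:5  d9:0  d10:0 — peak 6.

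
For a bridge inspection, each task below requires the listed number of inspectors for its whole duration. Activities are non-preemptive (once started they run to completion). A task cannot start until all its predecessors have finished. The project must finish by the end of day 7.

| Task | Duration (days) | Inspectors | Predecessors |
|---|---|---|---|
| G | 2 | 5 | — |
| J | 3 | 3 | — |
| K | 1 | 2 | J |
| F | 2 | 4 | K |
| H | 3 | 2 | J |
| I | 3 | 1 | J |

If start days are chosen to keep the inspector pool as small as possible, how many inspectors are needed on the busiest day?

8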